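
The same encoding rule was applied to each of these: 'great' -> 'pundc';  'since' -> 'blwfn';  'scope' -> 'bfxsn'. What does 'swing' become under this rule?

bzrqp

Shifts by position in great: pos 0: g→p (+9), pos 1: r→u (+3), pos 2: e→n (+9), pos 3: a→d (+3) — repeating every 2. The shifts repeat in a cycle of length 2: positions 0,1,… shift by +9, +3, then the pattern repeats.
For swing: s+9=b, w+3=z, i+9=r, n+3=q, g+9=p.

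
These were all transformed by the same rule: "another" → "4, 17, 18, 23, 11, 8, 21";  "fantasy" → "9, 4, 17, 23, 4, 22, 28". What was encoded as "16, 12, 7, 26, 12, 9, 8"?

a is letter #1 and maps to 4: an offset of 3. Each letter is replaced by its alphabet position (a=1..z=26) + 3.
Decoding 16, 12, 7, 26, 12, 9, 8: 16→(16−3)÷1=13=m, 12→(12−3)÷1=9=i, 7→(7−3)÷1=4=d, 26→(26−3)÷1=23=w, 12→(12−3)÷1=9=i, 9→(9−3)÷1=6=f, 8→(8−3)÷1=5=e.

midwife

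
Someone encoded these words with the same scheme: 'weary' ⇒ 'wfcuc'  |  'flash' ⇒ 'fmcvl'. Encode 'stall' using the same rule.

sucop

Letter i (0-indexed) is shifted by i+0, so successive shifts are 0, 1, 2, ….
Applying it to stall: s+0=s, t+1=u, a+2=c, l+3=o, l+4=p.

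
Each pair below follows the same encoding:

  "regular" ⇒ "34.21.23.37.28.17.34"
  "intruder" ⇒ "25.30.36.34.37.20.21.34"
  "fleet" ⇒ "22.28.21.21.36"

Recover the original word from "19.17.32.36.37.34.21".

capture

Each letter is replaced by its alphabet position (a=1..z=26) + 16.
Decoding 19.17.32.36.37.34.21: 19→(19−16)÷1=3=c, 17→(17−16)÷1=1=a, 32→(32−16)÷1=16=p, 36→(36−16)÷1=20=t, 37→(37−16)÷1=21=u, 34→(34−16)÷1=18=r, 21→(21−16)÷1=5=e.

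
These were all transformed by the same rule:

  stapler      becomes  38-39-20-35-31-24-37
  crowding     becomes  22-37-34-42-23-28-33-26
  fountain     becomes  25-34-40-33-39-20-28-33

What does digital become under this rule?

Letters become their 1-based position plus 19 (so a→20, b→21, …).
On digital: d=4→23, i=9→28, g=7→26, i=9→28, t=20→39, a=1→20, l=12→31.

23-28-26-28-39-20-31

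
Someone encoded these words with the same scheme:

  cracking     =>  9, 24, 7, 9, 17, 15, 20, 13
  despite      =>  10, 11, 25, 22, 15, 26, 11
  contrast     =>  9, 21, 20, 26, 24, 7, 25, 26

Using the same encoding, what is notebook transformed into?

20, 21, 26, 11, 8, 21, 21, 17

The number is (letter's place in the alphabet, a=1) + 6.
For notebook: n=14→20, o=15→21, t=20→26, e=5→11, b=2→8, o=15→21, o=15→21, k=11→17.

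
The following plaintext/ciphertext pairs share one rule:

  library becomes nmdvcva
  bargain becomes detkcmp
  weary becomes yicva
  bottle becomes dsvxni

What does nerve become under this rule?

Shifts by position in library: pos 0: l→n (+2), pos 1: i→m (+4), pos 2: b→d (+2), pos 3: r→v (+4) — repeating every 2. It's a Vigenère-style cipher with numeric key [2,4]: position i shifts by key[i mod 2].
Applying it to nerve: n+2=p, e+4=i, r+2=t, v+4=z, e+2=g.

pitzg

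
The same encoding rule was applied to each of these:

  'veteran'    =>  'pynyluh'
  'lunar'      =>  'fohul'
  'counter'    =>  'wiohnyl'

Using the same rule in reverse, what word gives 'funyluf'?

lateral

It's a constant shift of +20 (ROT20).
Undoing it on funyluf: f−20=l, u−20=a, n−20=t, y−20=e, l−20=r, u−20=a, f−20=l.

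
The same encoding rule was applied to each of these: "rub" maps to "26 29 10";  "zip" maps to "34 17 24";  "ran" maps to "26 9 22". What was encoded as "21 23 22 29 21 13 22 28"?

monument

r is letter #18 and maps to 26: an offset of 8. Letters become their 1-based position plus 8 (so a→9, b→10, …).
Decoding 21 23 22 29 21 13 22 28: 21→(21−8)÷1=13=m, 23→(23−8)÷1=15=o, 22→(22−8)÷1=14=n, 29→(29−8)÷1=21=u, 21→(21−8)÷1=13=m, 13→(13−8)÷1=5=e, 22→(22−8)÷1=14=n, 28→(28−8)÷1=20=t.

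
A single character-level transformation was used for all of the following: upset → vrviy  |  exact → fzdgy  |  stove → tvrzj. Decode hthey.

In upset: u→v is +1, p→r is +2, s→v is +3, e→i is +4 — the shift increases by 1 each position. Letter i (0-indexed) is shifted by i+1, so successive shifts are 1, 2, 3, ….
Undoing it on hthey: h−1=g, t−2=r, h−3=e, e−4=a, y−5=t.

great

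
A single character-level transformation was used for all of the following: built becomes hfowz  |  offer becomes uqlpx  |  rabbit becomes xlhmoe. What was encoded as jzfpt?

Shifts by position in built: pos 0: b→h (+6), pos 1: u→f (+11), pos 2: i→o (+6), pos 3: l→w (+11) — repeating every 2. The shifts repeat in a cycle of length 2: positions 0,1,… shift by +6, +11, then the pattern repeats.
Decoding jzfpt: j−6=d, z−11=o, f−6=z, p−11=e, t−6=n.

dozen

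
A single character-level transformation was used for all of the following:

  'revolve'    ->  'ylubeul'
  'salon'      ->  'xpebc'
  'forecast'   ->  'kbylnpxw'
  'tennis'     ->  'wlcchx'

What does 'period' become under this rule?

alyhbm

Treating letters as 0–25, the rule is x ↦ 25x + 15 (mod 26).
For period: p(15)→25·15+15≡0=a; e(4)→25·4+15≡11=l; r(17)→25·17+15≡24=y; i(8)→25·8+15≡7=h; o(14)→25·14+15≡1=b; d(3)→25·3+15≡12=m (all mod 26).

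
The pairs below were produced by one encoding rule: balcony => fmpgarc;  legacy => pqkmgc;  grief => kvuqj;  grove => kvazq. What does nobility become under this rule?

The shift depends on letter class: consonant b→f is +4, but vowel a→m is +12. Vowels shift forward by 12 and consonants shift forward by 4.
On nobility: n(cons)+4=r, o(vowel)+12=a, b(cons)+4=f, i(vowel)+12=u, l(cons)+4=p, i(vowel)+12=u, t(cons)+4=x, y(cons)+4=c.

rafupuxc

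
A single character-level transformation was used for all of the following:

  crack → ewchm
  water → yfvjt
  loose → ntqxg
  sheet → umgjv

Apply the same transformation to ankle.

csmqg

Shifts by position in crack: pos 0: c→e (+2), pos 1: r→w (+5), pos 2: a→c (+2), pos 3: c→h (+5) — repeating every 2. A repeating key of period 2 is used — shifts +2, +5 over and over.
On ankle: a+2=c, n+5=s, k+2=m, l+5=q, e+2=g.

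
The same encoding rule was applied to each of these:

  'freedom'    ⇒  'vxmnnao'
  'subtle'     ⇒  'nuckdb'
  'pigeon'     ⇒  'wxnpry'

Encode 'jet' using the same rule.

The output letters match the input read backwards, each shifted +9: freedom reversed is modeerf. Read the word backwards and shift each letter +9.
On jet: reverse → tej; then shift: t+9=c, e+9=n, j+9=s.

cns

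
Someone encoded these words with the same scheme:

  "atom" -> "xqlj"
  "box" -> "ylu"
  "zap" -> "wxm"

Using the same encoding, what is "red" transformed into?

oba

Compare letters: a→x is +23, t→q is +23, o→l is +23 — a constant shift. Every letter moves 23 places later in the alphabet, wrapping around z→a.
Applying it to red: r+23=o, e+23=b, d+23=a.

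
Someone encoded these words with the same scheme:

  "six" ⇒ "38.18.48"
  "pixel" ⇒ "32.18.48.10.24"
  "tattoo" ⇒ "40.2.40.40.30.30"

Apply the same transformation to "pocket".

With a=1..z=26, the number is 2·pos.
For pocket: p=16→32, o=15→30, c=3→6, k=11→22, e=5→10, t=20→40.

32.30.6.22.10.40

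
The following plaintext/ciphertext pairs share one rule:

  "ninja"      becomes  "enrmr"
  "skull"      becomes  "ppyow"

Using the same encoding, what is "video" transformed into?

sihmz

The output letters match the input read backwards, each shifted +4: ninja reversed is ajnin. Two steps: reverse the string, then apply a Caesar shift of +4.
For video: reverse → oediv; then shift: o+4=s, e+4=i, d+4=h, i+4=m, v+4=z.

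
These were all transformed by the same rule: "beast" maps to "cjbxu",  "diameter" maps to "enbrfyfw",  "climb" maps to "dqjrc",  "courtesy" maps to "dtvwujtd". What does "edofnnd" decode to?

dynamic

Shifts by position in beast: pos 0: b→c (+1), pos 1: e→j (+5), pos 2: a→b (+1), pos 3: s→x (+5) — repeating every 2. The shifts repeat in a cycle of length 2: positions 0,1,… shift by +1, +5, then the pattern repeats.
Decoding edofnnd: e−1=d, d−5=y, o−1=n, f−5=a, n−1=m, n−5=i, d−1=c.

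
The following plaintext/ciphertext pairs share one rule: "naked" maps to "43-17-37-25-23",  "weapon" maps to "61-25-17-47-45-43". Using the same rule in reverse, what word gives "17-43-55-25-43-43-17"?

n(#14)→43 and a(#1)→17: differences scale by 2, so n = 2·pos + 15. The formula is n = 2×(alphabet index, a=1) + 15.
Undoing it on 17-43-55-25-43-43-17: 17→(17−15)÷2=1=a, 43→(43−15)÷2=14=n, 55→(55−15)÷2=20=t, 25→(25−15)÷2=5=e, 43→(43−15)÷2=14=n, 43→(43−15)÷2=14=n, 17→(17−15)÷2=1=a.

antenna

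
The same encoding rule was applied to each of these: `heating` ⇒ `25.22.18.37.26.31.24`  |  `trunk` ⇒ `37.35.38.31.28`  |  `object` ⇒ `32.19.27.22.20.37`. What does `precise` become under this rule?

h is letter #8 and maps to 25: an offset of 17. Letters become their 1-based position plus 17 (so a→18, b→19, …).
Applying it to precise: p=16→33, r=18→35, e=5→22, c=3→20, i=9→26, s=19→36, e=5→22.

33.35.22.20.26.36.22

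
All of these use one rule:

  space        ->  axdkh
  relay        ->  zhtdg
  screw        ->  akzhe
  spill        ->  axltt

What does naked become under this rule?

The shift depends on letter class: consonant s→a is +8, but vowel a→d is +3. Two shifts are in play — +3 for a/e/i/o/u, +8 for every other letter.
Applying it to naked: n(cons)+8=v, a(vowel)+3=d, k(cons)+8=s, e(vowel)+3=h, d(cons)+8=l.

vdshl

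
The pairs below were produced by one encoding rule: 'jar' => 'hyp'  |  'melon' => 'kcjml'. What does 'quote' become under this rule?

osmrc

Compare letters: j→h is +24, a→y is +24, r→p is +24 — a constant shift. Each letter is shifted forward by 24 in the alphabet (a Caesar shift of +24).
Applying it to quote: q+24=o, u+24=s, o+24=m, t+24=r, e+24=c.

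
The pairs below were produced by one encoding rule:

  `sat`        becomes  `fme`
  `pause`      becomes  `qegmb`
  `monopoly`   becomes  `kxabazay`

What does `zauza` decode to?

The output letters match the input read backwards, each shifted +12: sat reversed is tas. Two steps: reverse the string, then apply a Caesar shift of +12.
Decoding zauza: shift back: z−12=n, a−12=o, u−12=i, z−12=n, a−12=o → noino; then reverse → onion.

onion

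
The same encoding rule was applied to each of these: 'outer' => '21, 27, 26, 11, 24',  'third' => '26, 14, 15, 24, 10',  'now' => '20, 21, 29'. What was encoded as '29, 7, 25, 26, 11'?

o is letter #15 and maps to 21: an offset of 6. Letters become their 1-based position plus 6 (so a→7, b→8, …).
Decoding 29, 7, 25, 26, 11: 29→(29−6)÷1=23=w, 7→(7−6)÷1=1=a, 25→(25−6)÷1=19=s, 26→(26−6)÷1=20=t, 11→(11−6)÷1=5=e.

waste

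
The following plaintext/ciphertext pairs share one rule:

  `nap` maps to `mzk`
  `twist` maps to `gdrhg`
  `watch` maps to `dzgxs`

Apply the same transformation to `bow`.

Each pair mirrors across the alphabet (n↔m, a↔z, p↔k): positions sum to 25. Each letter is replaced by its mirror in the alphabet: a↔z, b↔y, c↔x, and so on (the Atbash cipher).
On bow: b↔y, o↔l, w↔d.

yld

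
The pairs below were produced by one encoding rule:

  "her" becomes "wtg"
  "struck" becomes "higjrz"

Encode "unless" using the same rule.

Compare letters: h→w is +15, e→t is +15, r→g is +15 — a constant shift. Each letter is shifted forward by 15 in the alphabet (a Caesar shift of +15).
For unless: u+15=j, n+15=c, l+15=a, e+15=t, s+15=h, s+15=h.

jcathh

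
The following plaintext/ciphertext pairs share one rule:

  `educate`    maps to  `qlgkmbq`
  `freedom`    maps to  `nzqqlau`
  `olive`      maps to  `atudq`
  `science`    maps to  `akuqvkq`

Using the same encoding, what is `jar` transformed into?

rmz

The shift depends on letter class: consonant d→l is +8, but vowel e→q is +12. Vowels shift forward by 12 and consonants shift forward by 8.
On jar: j(cons)+8=r, a(vowel)+12=m, r(cons)+8=z.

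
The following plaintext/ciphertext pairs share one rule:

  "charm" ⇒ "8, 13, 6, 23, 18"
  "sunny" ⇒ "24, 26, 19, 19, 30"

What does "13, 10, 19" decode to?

c is letter #3 and maps to 8: an offset of 5. Letters become their 1-based position plus 5 (so a→6, b→7, …).
Decoding 13, 10, 19: 13→(13−5)÷1=8=h, 10→(10−5)÷1=5=e, 19→(19−5)÷1=14=n.

hen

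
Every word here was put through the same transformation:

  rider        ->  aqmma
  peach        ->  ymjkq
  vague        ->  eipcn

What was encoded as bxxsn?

spoke

Shifts by position in rider: pos 0: r→a (+9), pos 1: i→q (+8), pos 2: d→m (+9), pos 3: e→m (+8) — repeating every 2. It's a Vigenère-style cipher with numeric key [9,8]: position i shifts by key[i mod 2].
Reversing it on bxxsn: b−9=s, x−8=p, x−9=o, s−8=k, n−9=e.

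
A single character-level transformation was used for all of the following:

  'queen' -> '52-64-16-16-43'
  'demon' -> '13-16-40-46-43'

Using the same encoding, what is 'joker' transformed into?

q(#17)→52 and u(#21)→64: differences scale by 3, so n = 3·pos + 1. The formula is n = 3×(alphabet index, a=1) + 1.
Applying it to joker: j=10→31, o=15→46, k=11→34, e=5→16, r=18→55.

31-46-34-16-55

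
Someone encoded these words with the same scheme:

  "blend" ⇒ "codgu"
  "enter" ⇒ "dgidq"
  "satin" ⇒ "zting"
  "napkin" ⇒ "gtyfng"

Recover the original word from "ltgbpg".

canyon

Each letter's alphabet position (a=0..z=25) is mapped through 9·x+19 mod 26 — an affine cipher.
Undoing it on ltgbpg: l(11)→3·(11−19)≡2=c; t(19)→3·(19−19)≡0=a; g(6)→3·(6−19)≡13=n; b(1)→3·(1−19)≡24=y; p(15)→3·(15−19)≡14=o; g(6)→3·(6−19)≡13=n (all mod 26).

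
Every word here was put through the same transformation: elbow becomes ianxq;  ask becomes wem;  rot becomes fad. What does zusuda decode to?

origin

The output letters match the input read backwards, each shifted +12: elbow reversed is woble. The word is reversed, then every letter is shifted forward by 12.
Undoing it on zusuda: shift back: z−12=n, u−12=i, s−12=g, u−12=i, d−12=r, a−12=o → nigiro; then reverse → origin.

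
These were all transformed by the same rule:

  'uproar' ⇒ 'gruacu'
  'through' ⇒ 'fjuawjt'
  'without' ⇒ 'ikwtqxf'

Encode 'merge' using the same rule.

A repeating key of period 3 is used — shifts +12, +2, +3 over and over.
On merge: m+12=y, e+2=g, r+3=u, g+12=s, e+2=g.

ygusg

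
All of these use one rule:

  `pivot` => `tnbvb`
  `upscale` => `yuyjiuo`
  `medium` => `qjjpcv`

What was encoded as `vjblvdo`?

In pivot: p→t is +4, i→n is +5, v→b is +6, o→v is +7 — the shift increases by 1 each position. Letter i (0-indexed) is shifted by i+4, so successive shifts are 4, 5, 6, ….
Undoing it on vjblvdo: v−4=r, j−5=e, b−6=v, l−7=e, v−8=n, d−9=u, o−10=e.

revenue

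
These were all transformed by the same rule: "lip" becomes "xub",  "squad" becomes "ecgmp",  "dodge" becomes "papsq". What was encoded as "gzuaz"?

union

Compare letters: l→x is +12, i→u is +12, p→b is +12 — a constant shift. Each letter is shifted forward by 12 in the alphabet (a Caesar shift of +12).
Decoding gzuaz: g−12=u, z−12=n, u−12=i, a−12=o, z−12=n.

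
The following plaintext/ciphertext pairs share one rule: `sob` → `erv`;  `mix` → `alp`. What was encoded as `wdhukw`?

The output letters match the input read backwards, each shifted +3: sob reversed is bos. Read the word backwards and shift each letter +3.
Reversing it on wdhukw: shift back: w−3=t, d−3=a, h−3=e, u−3=r, k−3=h, w−3=t → taerht; then reverse → threat.

threat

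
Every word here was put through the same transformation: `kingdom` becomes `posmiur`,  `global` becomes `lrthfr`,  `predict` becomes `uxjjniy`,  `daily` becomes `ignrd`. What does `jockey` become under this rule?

Shifts by position in kingdom: pos 0: k→p (+5), pos 1: i→o (+6), pos 2: n→s (+5), pos 3: g→m (+6) — repeating every 2. It's a Vigenère-style cipher with numeric key [5,6]: position i shifts by key[i mod 2].
On jockey: j+5=o, o+6=u, c+5=h, k+6=q, e+5=j, y+6=e.

ouhqje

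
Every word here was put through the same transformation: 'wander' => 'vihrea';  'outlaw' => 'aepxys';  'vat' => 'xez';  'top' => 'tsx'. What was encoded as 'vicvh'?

dryer

The word is reversed, then every letter is shifted forward by 4.
Undoing it on vicvh: shift back: v−4=r, i−4=e, c−4=y, v−4=r, h−4=d → reyrd; then reverse → dryer.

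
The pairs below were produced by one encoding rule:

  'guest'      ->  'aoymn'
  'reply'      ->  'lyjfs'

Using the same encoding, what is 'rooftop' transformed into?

liiznij

Compare letters: g→a is +20, u→o is +20, e→y is +20 — a constant shift. It's a constant shift of +20 (ROT20).
For rooftop: r+20=l, o+20=i, o+20=i, f+20=z, t+20=n, o+20=i, p+20=j.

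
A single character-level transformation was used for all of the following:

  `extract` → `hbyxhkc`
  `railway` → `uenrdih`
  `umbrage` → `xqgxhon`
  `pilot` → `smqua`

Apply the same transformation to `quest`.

tyjya

Each letter shifts forward by (position + 3), i.e. 3, 4, 5, … — the shift grows by one for each successive letter.
On quest: q+3=t, u+4=y, e+5=j, s+6=y, t+7=a.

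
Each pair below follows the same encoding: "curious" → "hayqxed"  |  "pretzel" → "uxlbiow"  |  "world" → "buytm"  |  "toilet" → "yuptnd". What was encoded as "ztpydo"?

In curious: c→h is +5, u→a is +6, r→y is +7, i→q is +8 — the shift increases by 1 each position. Letter i (0-indexed) is shifted by i+5, so successive shifts are 5, 6, 7, ….
Undoing it on ztpydo: z−5=u, t−6=n, p−7=i, y−8=q, d−9=u, o−10=e.

unique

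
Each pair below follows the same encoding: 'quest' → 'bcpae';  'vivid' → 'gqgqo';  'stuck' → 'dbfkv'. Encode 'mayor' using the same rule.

The shifts repeat in a cycle of length 2: positions 0,1,… shift by +11, +8, then the pattern repeats.
For mayor: m+11=x, a+8=i, y+11=j, o+8=w, r+11=c.

xijwc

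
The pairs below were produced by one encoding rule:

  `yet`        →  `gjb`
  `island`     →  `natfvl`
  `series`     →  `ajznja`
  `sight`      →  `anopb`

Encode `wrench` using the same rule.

ezjvkp

The shift depends on letter class: consonant y→g is +8, but vowel e→j is +5. The rule splits by letter class: vowels +5, consonants +8.
For wrench: w(cons)+8=e, r(cons)+8=z, e(vowel)+5=j, n(cons)+8=v, c(cons)+8=k, h(cons)+8=p.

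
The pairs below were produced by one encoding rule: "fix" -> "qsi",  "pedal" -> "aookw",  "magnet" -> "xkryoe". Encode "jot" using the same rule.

uye

The shift depends on letter class: consonant f→q is +11, but vowel i→s is +10. Vowels shift forward by 10 and consonants shift forward by 11.
Applying it to jot: j(cons)+11=u, o(vowel)+10=y, t(cons)+11=e.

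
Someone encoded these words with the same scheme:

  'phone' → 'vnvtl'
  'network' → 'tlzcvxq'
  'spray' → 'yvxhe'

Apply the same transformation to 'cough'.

ivbmn

Vowels shift forward by 7 and consonants shift forward by 6.
For cough: c(cons)+6=i, o(vowel)+7=v, u(vowel)+7=b, g(cons)+6=m, h(cons)+6=n.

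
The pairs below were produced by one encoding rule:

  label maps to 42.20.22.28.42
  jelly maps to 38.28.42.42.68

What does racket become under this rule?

l(#12)→42 and a(#1)→20: differences scale by 2, so n = 2·pos + 18. The formula is n = 2×(alphabet index, a=1) + 18.
On racket: r=18→54, a=1→20, c=3→24, k=11→40, e=5→28, t=20→58.

54.20.24.40.28.58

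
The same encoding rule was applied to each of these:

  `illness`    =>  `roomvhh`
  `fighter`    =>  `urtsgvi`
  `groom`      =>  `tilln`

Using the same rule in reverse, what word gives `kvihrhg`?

Each pair mirrors across the alphabet (i↔r, l↔o, l↔o): positions sum to 25. Letters are reflected about the middle of the alphabet (position → 25−position): Atbash.
Reversing it on kvihrhg: k↔p, v↔e, i↔r, h↔s, r↔i, h↔s, g↔t.

persist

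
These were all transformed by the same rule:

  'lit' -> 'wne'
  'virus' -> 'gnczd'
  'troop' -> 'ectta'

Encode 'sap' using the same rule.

The rule splits by letter class: vowels +5, consonants +11.
On sap: s(cons)+11=d, a(vowel)+5=f, p(cons)+11=a.

dfa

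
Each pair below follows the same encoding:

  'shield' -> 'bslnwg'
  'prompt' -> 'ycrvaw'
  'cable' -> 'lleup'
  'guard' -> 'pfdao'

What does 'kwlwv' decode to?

A repeating key of period 3 is used — shifts +9, +11, +3 over and over.
Reversing it on kwlwv: k−9=b, w−11=l, l−3=i, w−9=n, v−11=k.

blink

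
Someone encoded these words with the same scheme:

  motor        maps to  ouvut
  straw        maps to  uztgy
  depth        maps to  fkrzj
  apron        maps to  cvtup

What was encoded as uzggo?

steam

It's a Vigenère-style cipher with numeric key [2,6]: position i shifts by key[i mod 2].
Decoding uzggo: u−2=s, z−6=t, g−2=e, g−6=a, o−2=m.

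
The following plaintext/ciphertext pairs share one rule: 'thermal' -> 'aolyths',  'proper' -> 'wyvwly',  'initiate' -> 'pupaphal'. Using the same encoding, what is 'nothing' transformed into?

uvaopun

Compare letters: t→a is +7, h→o is +7, e→l is +7 — a constant shift. Each letter is shifted forward by 7 in the alphabet (a Caesar shift of +7).
Applying it to nothing: n+7=u, o+7=v, t+7=a, h+7=o, i+7=p, n+7=u, g+7=n.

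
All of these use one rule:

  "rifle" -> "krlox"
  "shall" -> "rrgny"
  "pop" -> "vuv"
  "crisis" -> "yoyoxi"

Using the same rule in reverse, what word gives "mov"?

The output letters match the input read backwards, each shifted +6: rifle reversed is elfir. The word is reversed, then every letter is shifted forward by 6.
Reversing it on mov: shift back: m−6=g, o−6=i, v−6=p → gip; then reverse → pig.

pig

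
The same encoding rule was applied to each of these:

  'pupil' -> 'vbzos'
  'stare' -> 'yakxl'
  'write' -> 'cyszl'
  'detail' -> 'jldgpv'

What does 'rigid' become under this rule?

xpqok

Shifts by position in pupil: pos 0: p→v (+6), pos 1: u→b (+7), pos 2: p→z (+10), pos 3: i→o (+6), pos 4: l→s (+7) — repeating every 3. It's a Vigenère-style cipher with numeric key [6,7,10]: position i shifts by key[i mod 3].
On rigid: r+6=x, i+7=p, g+10=q, i+6=o, d+7=k.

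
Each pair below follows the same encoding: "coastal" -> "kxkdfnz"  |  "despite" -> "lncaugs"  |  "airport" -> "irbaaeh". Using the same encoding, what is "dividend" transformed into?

lrftprbs

In coastal: c→k is +8, o→x is +9, a→k is +10, s→d is +11 — the shift increases by 1 each position. Each letter shifts forward by (position + 8), i.e. 8, 9, 10, … — the shift grows by one for each successive letter.
For dividend: d+8=l, i+9=r, v+10=f, i+11=t, d+12=p, e+13=r, n+14=b, d+15=s.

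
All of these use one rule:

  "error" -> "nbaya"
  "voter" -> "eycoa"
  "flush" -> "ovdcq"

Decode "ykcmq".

The shifts repeat in a cycle of length 2: positions 0,1,… shift by +9, +10, then the pattern repeats.
Decoding ykcmq: y−9=p, k−10=a, c−9=t, m−10=c, q−9=h.

patch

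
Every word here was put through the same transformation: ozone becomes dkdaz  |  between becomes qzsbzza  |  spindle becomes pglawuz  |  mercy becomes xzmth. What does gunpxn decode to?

This is an affine cipher: with a=0,…,z=25, each position x becomes (3x+13) mod 26.
Decoding gunpxn: g(6)→9·(6−13)≡15=p; u(20)→9·(20−13)≡11=l; n(13)→9·(13−13)≡0=a; p(15)→9·(15−13)≡18=s; x(23)→9·(23−13)≡12=m; n(13)→9·(13−13)≡0=a (all mod 26).

plasma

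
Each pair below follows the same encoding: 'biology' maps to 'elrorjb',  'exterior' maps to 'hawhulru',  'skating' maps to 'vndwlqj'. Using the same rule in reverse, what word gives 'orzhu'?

Compare letters: b→e is +3, i→l is +3, o→r is +3 — a constant shift. Each letter is shifted forward by 3 in the alphabet (a Caesar shift of +3).
Reversing it on orzhu: o−3=l, r−3=o, z−3=w, h−3=e, u−3=r.

lower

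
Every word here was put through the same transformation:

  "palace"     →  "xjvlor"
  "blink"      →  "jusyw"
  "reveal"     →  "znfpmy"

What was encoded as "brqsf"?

In palace: p→x is +8, a→j is +9, l→v is +10, a→l is +11 — the shift increases by 1 each position. Each letter shifts forward by (position + 8), i.e. 8, 9, 10, … — the shift grows by one for each successive letter.
Reversing it on brqsf: b−8=t, r−9=i, q−10=g, s−11=h, f−12=t.

tight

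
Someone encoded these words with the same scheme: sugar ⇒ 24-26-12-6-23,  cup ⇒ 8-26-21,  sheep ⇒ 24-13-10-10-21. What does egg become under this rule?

10-12-12

s is letter #19 and maps to 24: an offset of 5. Each letter is replaced by its alphabet position (a=1..z=26) + 5.
For egg: e=5→10, g=7→12, g=7→12.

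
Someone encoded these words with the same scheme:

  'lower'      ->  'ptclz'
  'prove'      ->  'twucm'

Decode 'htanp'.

dough

Letter i (0-indexed) is shifted by i+4, so successive shifts are 4, 5, 6, ….
Decoding htanp: h−4=d, t−5=o, a−6=u, n−7=g, p−8=h.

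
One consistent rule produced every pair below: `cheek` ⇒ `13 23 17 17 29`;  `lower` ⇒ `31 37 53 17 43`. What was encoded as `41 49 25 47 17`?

c(#3)→13 and h(#8)→23: differences scale by 2, so n = 2·pos + 7. The formula is n = 2×(alphabet index, a=1) + 7.
Undoing it on 41 49 25 47 17: 41→(41−7)÷2=17=q, 49→(49−7)÷2=21=u, 25→(25−7)÷2=9=i, 47→(47−7)÷2=20=t, 17→(17−7)÷2=5=e.

quite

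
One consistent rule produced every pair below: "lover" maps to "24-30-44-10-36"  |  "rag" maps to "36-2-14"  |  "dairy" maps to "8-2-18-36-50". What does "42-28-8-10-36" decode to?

l(#12)→24 and o(#15)→30: differences scale by 2, so n = 2·pos + 0. With a=1..z=26, the number is 2·pos.
Decoding 42-28-8-10-36: 42→(42−0)÷2=21=u, 28→(28−0)÷2=14=n, 8→(8−0)÷2=4=d, 10→(10−0)÷2=5=e, 36→(36−0)÷2=18=r.

under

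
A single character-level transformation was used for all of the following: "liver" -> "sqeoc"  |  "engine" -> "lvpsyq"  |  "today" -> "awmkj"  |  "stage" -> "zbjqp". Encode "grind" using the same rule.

nzrxo

Letter i (0-indexed) is shifted by i+7, so successive shifts are 7, 8, 9, ….
On grind: g+7=n, r+8=z, i+9=r, n+10=x, d+11=o.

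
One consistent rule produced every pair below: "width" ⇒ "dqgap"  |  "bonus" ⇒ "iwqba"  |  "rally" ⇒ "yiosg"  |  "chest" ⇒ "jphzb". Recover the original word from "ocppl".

humid

Shifts by position in width: pos 0: w→d (+7), pos 1: i→q (+8), pos 2: d→g (+3), pos 3: t→a (+7), pos 4: h→p (+8) — repeating every 3. It's a Vigenère-style cipher with numeric key [7,8,3]: position i shifts by key[i mod 3].
Undoing it on ocppl: o−7=h, c−8=u, p−3=m, p−7=i, l−8=d.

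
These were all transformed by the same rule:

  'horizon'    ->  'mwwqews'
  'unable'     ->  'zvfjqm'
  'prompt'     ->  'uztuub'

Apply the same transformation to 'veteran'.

amymwis

Shifts by position in horizon: pos 0: h→m (+5), pos 1: o→w (+8), pos 2: r→w (+5), pos 3: i→q (+8) — repeating every 2. The shifts repeat in a cycle of length 2: positions 0,1,… shift by +5, +8, then the pattern repeats.
For veteran: v+5=a, e+8=m, t+5=y, e+8=m, r+5=w, a+8=i, n+5=s.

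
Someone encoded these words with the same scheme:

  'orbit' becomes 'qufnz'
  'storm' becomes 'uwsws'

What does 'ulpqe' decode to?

silly

In orbit: o→q is +2, r→u is +3, b→f is +4, i→n is +5 — the shift increases by 1 each position. Each letter shifts forward by (position + 2), i.e. 2, 3, 4, … — the shift grows by one for each successive letter.
Decoding ulpqe: u−2=s, l−3=i, p−4=l, q−5=l, e−6=y.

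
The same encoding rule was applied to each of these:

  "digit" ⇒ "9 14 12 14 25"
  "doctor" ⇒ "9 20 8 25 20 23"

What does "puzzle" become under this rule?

Each letter is replaced by its alphabet position (a=1..z=26) + 5.
On puzzle: p=16→21, u=21→26, z=26→31, z=26→31, l=12→17, e=5→10.

21 26 31 31 17 10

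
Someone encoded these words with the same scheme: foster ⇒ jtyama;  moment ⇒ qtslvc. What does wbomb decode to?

In foster: f→j is +4, o→t is +5, s→y is +6, t→a is +7 — the shift increases by 1 each position. The shift increases by 1 at each position, starting from +4: 4, 5, 6, ….
Decoding wbomb: w−4=s, b−5=w, o−6=i, m−7=f, b−8=t.

swift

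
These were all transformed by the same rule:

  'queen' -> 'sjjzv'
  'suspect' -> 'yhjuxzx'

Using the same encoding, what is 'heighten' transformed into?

sjymlnjm

The output letters match the input read backwards, each shifted +5: queen reversed is neeuq. The word is reversed, then every letter is shifted forward by 5.
Applying it to heighten: reverse → nethgieh; then shift: n+5=s, e+5=j, t+5=y, h+5=m, g+5=l, i+5=n, e+5=j, h+5=m.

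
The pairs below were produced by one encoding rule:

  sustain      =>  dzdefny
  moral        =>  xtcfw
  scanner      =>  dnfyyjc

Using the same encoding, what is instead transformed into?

nydejfo

Two shifts are in play — +5 for a/e/i/o/u, +11 for every other letter.
On instead: i(vowel)+5=n, n(cons)+11=y, s(cons)+11=d, t(cons)+11=e, e(vowel)+5=j, a(vowel)+5=f, d(cons)+11=o.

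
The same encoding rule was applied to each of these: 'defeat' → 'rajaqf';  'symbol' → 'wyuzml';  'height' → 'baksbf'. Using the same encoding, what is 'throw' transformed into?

d(3)→r(17) and e(4)→a(0) fit y≡9x+16 (mod 26); the inverse of 9 mod 26 is 3. This is an affine cipher: with a=0,…,z=25, each position x becomes (9x+16) mod 26.
Applying it to throw: t(19)→9·19+16≡5=f; h(7)→9·7+16≡1=b; r(17)→9·17+16≡13=n; o(14)→9·14+16≡12=m; w(22)→9·22+16≡6=g (all mod 26).

fbnmg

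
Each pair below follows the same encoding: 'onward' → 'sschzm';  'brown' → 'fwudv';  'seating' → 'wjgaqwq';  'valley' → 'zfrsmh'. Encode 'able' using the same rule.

In onward: o→s is +4, n→s is +5, w→c is +6, a→h is +7 — the shift increases by 1 each position. The shift increases by 1 at each position, starting from +4: 4, 5, 6, ….
On able: a+4=e, b+5=g, l+6=r, e+7=l.

egrl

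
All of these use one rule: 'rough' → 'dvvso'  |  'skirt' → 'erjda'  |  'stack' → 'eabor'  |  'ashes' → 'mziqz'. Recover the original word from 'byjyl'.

Shifts by position in rough: pos 0: r→d (+12), pos 1: o→v (+7), pos 2: u→v (+1), pos 3: g→s (+12), pos 4: h→o (+7) — repeating every 3. A repeating key of period 3 is used — shifts +12, +7, +1 over and over.
Reversing it on byjyl: b−12=p, y−7=r, j−1=i, y−12=m, l−7=e.

prime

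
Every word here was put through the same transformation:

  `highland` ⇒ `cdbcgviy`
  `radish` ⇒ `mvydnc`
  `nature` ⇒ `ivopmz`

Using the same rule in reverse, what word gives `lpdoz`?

Every letter moves 21 places later in the alphabet, wrapping around z→a.
Decoding lpdoz: l−21=q, p−21=u, d−21=i, o−21=t, z−21=e.

quite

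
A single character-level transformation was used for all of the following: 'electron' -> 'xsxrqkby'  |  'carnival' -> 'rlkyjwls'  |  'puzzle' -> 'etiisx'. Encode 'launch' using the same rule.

e(4)→x(23) and l(11)→s(18) fit y≡3x+11 (mod 26); the inverse of 3 mod 26 is 9. Treating letters as 0–25, the rule is x ↦ 3x + 11 (mod 26).
For launch: l(11)→3·11+11≡18=s; a(0)→3·0+11≡11=l; u(20)→3·20+11≡19=t; n(13)→3·13+11≡24=y; c(2)→3·2+11≡17=r; h(7)→3·7+11≡6=g (all mod 26).

sltyrg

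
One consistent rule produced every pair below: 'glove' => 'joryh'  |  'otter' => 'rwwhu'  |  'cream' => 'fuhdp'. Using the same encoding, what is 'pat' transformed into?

Compare letters: g→j is +3, l→o is +3, o→r is +3 — a constant shift. Every letter moves 3 places later in the alphabet, wrapping around z→a.
For pat: p+3=s, a+3=d, t+3=w.

sdw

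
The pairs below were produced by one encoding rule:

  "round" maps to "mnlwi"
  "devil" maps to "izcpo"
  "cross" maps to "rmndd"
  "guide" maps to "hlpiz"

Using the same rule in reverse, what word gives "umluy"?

r(17)→m(12) and o(14)→n(13) fit y≡17x+9 (mod 26); the inverse of 17 mod 26 is 23. This is an affine cipher: with a=0,…,z=25, each position x becomes (17x+9) mod 26.
Undoing it on umluy: u(20)→23·(20−9)≡19=t; m(12)→23·(12−9)≡17=r; l(11)→23·(11−9)≡20=u; u(20)→23·(20−9)≡19=t; y(24)→23·(24−9)≡7=h (all mod 26).

truth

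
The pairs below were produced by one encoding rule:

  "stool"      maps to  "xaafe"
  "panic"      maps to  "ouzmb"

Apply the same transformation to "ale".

qxm

Read the word backwards and shift each letter +12.
Applying it to ale: reverse → ela; then shift: e+12=q, l+12=x, a+12=m.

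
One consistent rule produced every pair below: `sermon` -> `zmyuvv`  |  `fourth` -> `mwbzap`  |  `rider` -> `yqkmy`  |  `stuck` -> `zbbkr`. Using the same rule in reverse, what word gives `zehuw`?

swamp

A repeating key of period 2 is used — shifts +7, +8 over and over.
Decoding zehuw: z−7=s, e−8=w, h−7=a, u−8=m, w−7=p.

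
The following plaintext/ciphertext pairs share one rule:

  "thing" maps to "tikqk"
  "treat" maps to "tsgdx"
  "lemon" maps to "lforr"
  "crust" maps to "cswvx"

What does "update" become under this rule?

In thing: t→t is +0, h→i is +1, i→k is +2, n→q is +3 — the shift increases by 1 each position. The shift increases by 1 at each position, starting from +0: 0, 1, 2, ….
Applying it to update: u+0=u, p+1=q, d+2=f, a+3=d, t+4=x, e+5=j.

uqfdxj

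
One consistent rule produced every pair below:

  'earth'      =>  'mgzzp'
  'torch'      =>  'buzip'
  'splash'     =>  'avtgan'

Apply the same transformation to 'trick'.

A repeating key of period 2 is used — shifts +8, +6 over and over.
Applying it to trick: t+8=b, r+6=x, i+8=q, c+6=i, k+8=s.

bxqis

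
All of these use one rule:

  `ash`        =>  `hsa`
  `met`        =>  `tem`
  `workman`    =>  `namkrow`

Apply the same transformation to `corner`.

renroc

The output letters match the input read backwards: ash reversed is hsa. It's just the letters in reverse order.
For corner: reverse → renroc.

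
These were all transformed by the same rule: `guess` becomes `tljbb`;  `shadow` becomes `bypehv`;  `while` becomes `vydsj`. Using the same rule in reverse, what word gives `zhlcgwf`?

country

g(6)→t(19) and u(20)→l(11) fit y≡5x+15 (mod 26); the inverse of 5 mod 26 is 21. This is an affine cipher: with a=0,…,z=25, each position x becomes (5x+15) mod 26.
Decoding zhlcgwf: z(25)→21·(25−15)≡2=c; h(7)→21·(7−15)≡14=o; l(11)→21·(11−15)≡20=u; c(2)→21·(2−15)≡13=n; g(6)→21·(6−15)≡19=t; w(22)→21·(22−15)≡17=r; f(5)→21·(5−15)≡24=y (all mod 26).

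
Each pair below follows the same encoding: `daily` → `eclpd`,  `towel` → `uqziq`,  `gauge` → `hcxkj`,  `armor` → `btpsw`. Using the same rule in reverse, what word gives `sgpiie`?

remedy

Letter i (0-indexed) is shifted by i+1, so successive shifts are 1, 2, 3, ….
Reversing it on sgpiie: s−1=r, g−2=e, p−3=m, i−4=e, i−5=d, e−6=y.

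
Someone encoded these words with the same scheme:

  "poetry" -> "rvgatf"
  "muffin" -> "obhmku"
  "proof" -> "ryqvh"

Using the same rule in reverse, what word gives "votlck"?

thread

The shifts repeat in a cycle of length 2: positions 0,1,… shift by +2, +7, then the pattern repeats.
Undoing it on votlck: v−2=t, o−7=h, t−2=r, l−7=e, c−2=a, k−7=d.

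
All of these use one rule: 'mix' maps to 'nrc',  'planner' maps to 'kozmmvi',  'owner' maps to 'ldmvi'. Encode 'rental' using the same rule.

Letters are reflected about the middle of the alphabet (position → 25−position): Atbash.
For rental: r↔i, e↔v, n↔m, t↔g, a↔z, l↔o.

ivmgzo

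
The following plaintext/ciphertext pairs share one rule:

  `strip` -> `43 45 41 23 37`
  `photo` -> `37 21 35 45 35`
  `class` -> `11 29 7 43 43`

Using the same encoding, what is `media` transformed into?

The formula is n = 2×(alphabet index, a=1) + 5.
On media: m=13→31, e=5→15, d=4→13, i=9→23, a=1→7.

31 15 13 23 7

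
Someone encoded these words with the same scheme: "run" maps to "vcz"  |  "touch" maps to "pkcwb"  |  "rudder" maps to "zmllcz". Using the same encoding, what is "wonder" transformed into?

zmlvwe

The output letters match the input read backwards, each shifted +8: run reversed is nur. Read the word backwards and shift each letter +8.
For wonder: reverse → rednow; then shift: r+8=z, e+8=m, d+8=l, n+8=v, o+8=w, w+8=e.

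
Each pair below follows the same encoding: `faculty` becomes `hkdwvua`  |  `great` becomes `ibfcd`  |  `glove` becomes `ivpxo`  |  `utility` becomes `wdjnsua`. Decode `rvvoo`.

Shifts by position in faculty: pos 0: f→h (+2), pos 1: a→k (+10), pos 2: c→d (+1), pos 3: u→w (+2), pos 4: l→v (+10), pos 5: t→u (+1) — repeating every 3. The shifts repeat in a cycle of length 3: positions 0,1,… shift by +2, +10, +1, then the pattern repeats.
Decoding rvvoo: r−2=p, v−10=l, v−1=u, o−2=m, o−10=e.

plume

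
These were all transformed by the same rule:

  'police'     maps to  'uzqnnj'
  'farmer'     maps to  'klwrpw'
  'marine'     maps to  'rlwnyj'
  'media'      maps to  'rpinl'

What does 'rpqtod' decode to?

The shifts repeat in a cycle of length 3: positions 0,1,… shift by +5, +11, +5, then the pattern repeats.
Decoding rpqtod: r−5=m, p−11=e, q−5=l, t−5=o, o−11=d, d−5=y.

melody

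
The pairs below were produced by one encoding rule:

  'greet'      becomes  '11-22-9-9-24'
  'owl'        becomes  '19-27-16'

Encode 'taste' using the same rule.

24-5-23-24-9

g is letter #7 and maps to 11: an offset of 4. Each letter is replaced by its alphabet position (a=1..z=26) + 4.
For taste: t=20→24, a=1→5, s=19→23, t=20→24, e=5→9.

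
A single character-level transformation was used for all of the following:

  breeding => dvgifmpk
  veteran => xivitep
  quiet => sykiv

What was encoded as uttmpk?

spring

Shifts by position in breeding: pos 0: b→d (+2), pos 1: r→v (+4), pos 2: e→g (+2), pos 3: e→i (+4) — repeating every 2. The shifts repeat in a cycle of length 2: positions 0,1,… shift by +2, +4, then the pattern repeats.
Decoding uttmpk: u−2=s, t−4=p, t−2=r, m−4=i, p−2=n, k−4=g.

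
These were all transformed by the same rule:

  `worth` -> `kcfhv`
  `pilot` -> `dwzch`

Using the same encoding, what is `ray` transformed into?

Compare letters: w→k is +14, o→c is +14, r→f is +14 — a constant shift. It's a constant shift of +14 (ROT14).
For ray: r+14=f, a+14=o, y+14=m.

fom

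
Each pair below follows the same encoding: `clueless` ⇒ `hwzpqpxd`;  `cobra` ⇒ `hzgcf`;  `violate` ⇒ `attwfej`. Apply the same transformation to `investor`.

nyapxetc

The shifts repeat in a cycle of length 2: positions 0,1,… shift by +5, +11, then the pattern repeats.
Applying it to investor: i+5=n, n+11=y, v+5=a, e+11=p, s+5=x, t+11=e, o+5=t, r+11=c.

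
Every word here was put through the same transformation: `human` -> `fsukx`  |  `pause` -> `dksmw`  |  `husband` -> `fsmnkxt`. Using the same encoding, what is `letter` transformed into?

Treating letters as 0–25, the rule is x ↦ 3x + 10 (mod 26).
Applying it to letter: l(11)→3·11+10≡17=r; e(4)→3·4+10≡22=w; t(19)→3·19+10≡15=p; t(19)→3·19+10≡15=p; e(4)→3·4+10≡22=w; r(17)→3·17+10≡9=j (all mod 26).

rwppwj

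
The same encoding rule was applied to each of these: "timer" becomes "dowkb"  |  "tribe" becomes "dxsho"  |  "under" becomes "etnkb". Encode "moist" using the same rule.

wusyd

Shifts by position in timer: pos 0: t→d (+10), pos 1: i→o (+6), pos 2: m→w (+10), pos 3: e→k (+6) — repeating every 2. A repeating key of period 2 is used — shifts +10, +6 over and over.
On moist: m+10=w, o+6=u, i+10=s, s+6=y, t+10=d.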